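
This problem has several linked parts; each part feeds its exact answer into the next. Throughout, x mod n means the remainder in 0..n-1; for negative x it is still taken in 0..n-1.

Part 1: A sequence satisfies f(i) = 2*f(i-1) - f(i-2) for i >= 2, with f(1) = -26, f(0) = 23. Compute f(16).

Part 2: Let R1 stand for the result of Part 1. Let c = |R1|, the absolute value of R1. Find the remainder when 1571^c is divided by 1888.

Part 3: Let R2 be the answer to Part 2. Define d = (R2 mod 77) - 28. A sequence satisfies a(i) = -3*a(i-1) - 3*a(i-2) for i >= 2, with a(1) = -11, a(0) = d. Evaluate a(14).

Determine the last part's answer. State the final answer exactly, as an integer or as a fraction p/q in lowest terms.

-54675

Part 1: f(2) = 2*(-26) - 1*(23) = -75; iterating: f(2)=-75, f(3)=-124, f(4)=-173, f(5)=-222, f(6)=-271, f(7)=-320, f(8)=-369, f(9)=-418, f(10)=-467, f(11)=-516, f(12)=-565, f(13)=-614, f(14)=-663, f(15)=-712, f(16)=-761; answer -761
Part 2: R1 = -761; c = 761; squarings mod 1888: 1571^1=1571, 1571^2=425, 1571^4=1265, 1571^8=1089, 1571^16=257, 1571^32=1857, 1571^64=961, 1571^128=289, 1571^256=449, 1571^512=1473; 1571^761 = 1571^1 * 1571^8 * 1571^16 * 1571^32 * 1571^64 * 1571^128 * 1571^512 = 1219 (mod 1888); answer 1219
Part 3: R2 = 1219; d = 36; a(2) = -3*(-11) - 3*(36) = -75; iterating: a(2)=-75, a(3)=258, a(4)=-549, a(5)=873, a(6)=-972, a(7)=297, a(8)=2025, a(9)=-6966, a(10)=14823, a(11)=-23571, a(12)=26244, a(13)=-8019, a(14)=-54675; answer -54675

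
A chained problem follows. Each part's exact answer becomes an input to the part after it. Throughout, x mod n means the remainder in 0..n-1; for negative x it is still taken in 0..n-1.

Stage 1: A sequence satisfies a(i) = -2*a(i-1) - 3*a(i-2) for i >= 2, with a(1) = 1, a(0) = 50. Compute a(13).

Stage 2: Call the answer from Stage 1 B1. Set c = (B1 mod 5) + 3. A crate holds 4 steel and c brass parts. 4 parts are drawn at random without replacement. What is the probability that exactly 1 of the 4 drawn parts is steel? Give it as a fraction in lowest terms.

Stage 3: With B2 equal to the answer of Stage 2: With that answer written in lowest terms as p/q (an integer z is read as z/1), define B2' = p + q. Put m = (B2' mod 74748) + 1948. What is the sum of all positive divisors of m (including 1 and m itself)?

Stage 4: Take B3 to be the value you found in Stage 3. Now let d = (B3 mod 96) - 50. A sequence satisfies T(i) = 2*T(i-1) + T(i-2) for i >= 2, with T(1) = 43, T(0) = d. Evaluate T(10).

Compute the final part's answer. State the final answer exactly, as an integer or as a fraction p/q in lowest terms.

53004

Stage 1: a(2) = -2*(1) - 3*(50) = -152; iterating: a(2)=-152, a(3)=301, a(4)=-146, a(5)=-611, a(6)=1660, a(7)=-1487, a(8)=-2006, a(9)=8473, a(10)=-10928, a(11)=-3563, a(12)=39910, a(13)=-69131; answer -69131
Stage 2: B1 = -69131; c = 7; total draws C(11,4) = 330; favorable C(4,1)*C(7,3) = 140; P = 14/33; answer 14/33
Stage 3: B2 = 14/33; threaded value p + q = 47; m = 1995; 1995 = 3 * 5 * 7 * 19; sigma = (1 + 3) * (1 + 5) * (1 + 7) * (1 + 19) = 4 * 6 * 8 * 20 = 3840; answer 3840
Stage 4: B3 = 3840; d = -50; T(2) = 2*(43) + 1*(-50) = 36; iterating: T(2)=36, T(3)=115, T(4)=266, T(5)=647, T(6)=1560, T(7)=3767, T(8)=9094, T(9)=21955, T(10)=53004; answer 53004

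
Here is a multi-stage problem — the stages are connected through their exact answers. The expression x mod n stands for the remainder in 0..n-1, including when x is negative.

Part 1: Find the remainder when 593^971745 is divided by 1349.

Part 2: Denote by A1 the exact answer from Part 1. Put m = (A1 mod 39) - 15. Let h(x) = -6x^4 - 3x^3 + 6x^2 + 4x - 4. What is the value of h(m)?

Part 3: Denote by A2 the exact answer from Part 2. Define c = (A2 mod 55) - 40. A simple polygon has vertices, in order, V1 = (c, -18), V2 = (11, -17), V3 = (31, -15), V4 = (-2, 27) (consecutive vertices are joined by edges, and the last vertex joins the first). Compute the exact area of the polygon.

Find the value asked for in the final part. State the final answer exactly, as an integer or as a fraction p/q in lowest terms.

Part 1: squarings mod 1349: 593^1=593, 593^2=909, 593^4=693, 593^8=5, 593^16=25, 593^32=625, 593^64=764, 593^128=928, 593^256=522, 593^512=1335, 593^1024=196, 593^2048=644, 593^4096=593, 593^8192=909, 593^16384=693, 593^32768=5, 593^65536=25, 593^131072=625, 593^262144=764, 593^524288=928; 593^971745 = 593^1 * 593^32 * 593^64 * 593^128 * 593^256 * 593^512 * 593^4096 * 593^16384 * 593^32768 * 593^131072 * 593^262144 * 593^524288 = 1208 (mod 1349); answer 1208
Part 2: A1 = 1208; m = 23; -6*(23)^4 - 3*(23)^3 + 6*(23)^2 + 4*(23)^1 - 4 = (-1679046) + (-36501) + (3174) + (92) + (-4) = -1712285; answer -1712285
Part 3: A2 = -1712285; c = -10; cross terms: (-10*-17 - 11*-18)=368, (11*-15 - 31*-17)=362, (31*27 - -2*-15)=807, (-2*-18 - -10*27)=306; twice the area = |1843| = 1843; area = 1843/2; answer 1843/2

1843/2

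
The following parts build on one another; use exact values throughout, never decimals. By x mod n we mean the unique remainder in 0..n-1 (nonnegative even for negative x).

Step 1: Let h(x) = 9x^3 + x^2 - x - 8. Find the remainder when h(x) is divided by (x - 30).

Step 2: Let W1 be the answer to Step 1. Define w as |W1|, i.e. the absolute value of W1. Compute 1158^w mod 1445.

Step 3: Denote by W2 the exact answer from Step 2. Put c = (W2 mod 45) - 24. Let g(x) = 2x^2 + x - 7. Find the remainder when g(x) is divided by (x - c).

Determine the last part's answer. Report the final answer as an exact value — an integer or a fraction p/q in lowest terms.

458

Step 1: remainder = value at the root: 9*(30)^3 + 1*(30)^2 - 1*(30)^1 - 8 = (243000) + (900) + (-30) + (-8) = 243862; answer 243862
Step 2: W1 = 243862; w = 243862; squarings mod 1445: 1158^1=1158, 1158^2=4, 1158^4=16, 1158^8=256, 1158^16=511, 1158^32=1021, 1158^64=596, 1158^128=1191, 1158^256=936, 1158^512=426, 1158^1024=851, 1158^2048=256, 1158^4096=511, 1158^8192=1021, 1158^16384=596, 1158^32768=1191, 1158^65536=936, 1158^131072=426; 1158^243862 = 1158^2 * 1158^4 * 1158^16 * 1158^128 * 1158^2048 * 1158^4096 * 1158^8192 * 1158^32768 * 1158^65536 * 1158^131072 = 489 (mod 1445); answer 489
Step 3: W2 = 489; c = 15; remainder = value at the root: 2*(15)^2 + 1*(15)^1 - 7 = (450) + (15) + (-7) = 458; answer 458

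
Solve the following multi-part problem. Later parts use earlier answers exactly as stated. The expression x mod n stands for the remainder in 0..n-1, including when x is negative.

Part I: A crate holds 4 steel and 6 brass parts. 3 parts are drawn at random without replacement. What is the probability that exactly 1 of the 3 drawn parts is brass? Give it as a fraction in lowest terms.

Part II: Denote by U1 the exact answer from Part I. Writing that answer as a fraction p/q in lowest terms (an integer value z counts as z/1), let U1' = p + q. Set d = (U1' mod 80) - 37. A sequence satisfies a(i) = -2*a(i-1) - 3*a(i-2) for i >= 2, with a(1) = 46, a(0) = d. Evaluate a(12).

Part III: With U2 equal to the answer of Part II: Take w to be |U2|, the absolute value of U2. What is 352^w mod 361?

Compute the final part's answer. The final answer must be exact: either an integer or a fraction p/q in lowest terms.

Part I: total draws C(10,3) = 120; favorable C(6,1)*C(4,2) = 36; P = 3/10; answer 3/10
Part II: U1 = 3/10; threaded value p + q = 13; d = -24; a(2) = -2*(46) - 3*(-24) = -20; iterating: a(2)=-20, a(3)=-98, a(4)=256, a(5)=-218, a(6)=-332, a(7)=1318, a(8)=-1640, a(9)=-674, a(10)=6268, a(11)=-10514, a(12)=2224; answer 2224
Part III: U2 = 2224; w = 2224; squarings mod 361: 352^1=352, 352^2=81, 352^4=63, 352^8=359, 352^16=4, 352^32=16, 352^64=256, 352^128=195, 352^256=120, 352^512=321, 352^1024=156, 352^2048=149; 352^2224 = 352^16 * 352^32 * 352^128 * 352^2048 = 9 (mod 361); answer 9

9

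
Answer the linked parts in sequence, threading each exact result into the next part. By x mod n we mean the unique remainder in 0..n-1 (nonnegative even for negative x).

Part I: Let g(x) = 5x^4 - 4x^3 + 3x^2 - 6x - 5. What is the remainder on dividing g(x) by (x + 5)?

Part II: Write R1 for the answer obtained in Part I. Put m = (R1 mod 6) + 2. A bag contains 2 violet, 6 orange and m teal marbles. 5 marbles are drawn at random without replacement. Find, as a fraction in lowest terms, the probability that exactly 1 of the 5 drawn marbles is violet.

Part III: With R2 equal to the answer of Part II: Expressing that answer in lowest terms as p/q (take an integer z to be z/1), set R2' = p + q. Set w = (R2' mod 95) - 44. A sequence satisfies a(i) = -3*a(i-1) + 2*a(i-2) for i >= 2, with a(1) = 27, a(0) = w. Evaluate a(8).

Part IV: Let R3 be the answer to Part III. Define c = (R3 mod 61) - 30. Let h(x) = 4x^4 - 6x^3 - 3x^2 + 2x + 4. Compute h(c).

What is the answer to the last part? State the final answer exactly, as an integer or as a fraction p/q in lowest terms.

45684

Part I: remainder = value at the root: 5*(-5)^4 - 4*(-5)^3 + 3*(-5)^2 - 6*(-5)^1 - 5 = (3125) + (500) + (75) + (30) + (-5) = 3725; answer 3725
Part II: R1 = 3725; m = 7; total draws C(15,5) = 3003; favorable C(2,1)*C(13,4) = 1430; P = 10/21; answer 10/21
Part III: R2 = 10/21; threaded value p + q = 31; w = -13; a(2) = -3*(27) + 2*(-13) = -107; iterating: a(2)=-107, a(3)=375, a(4)=-1339, a(5)=4767, a(6)=-16979, a(7)=60471, a(8)=-215371; answer -215371
Part IV: R3 = -215371; c = -10; 4*(-10)^4 - 6*(-10)^3 - 3*(-10)^2 + 2*(-10)^1 + 4 = (40000) + (6000) + (-300) + (-20) + (4) = 45684; answer 45684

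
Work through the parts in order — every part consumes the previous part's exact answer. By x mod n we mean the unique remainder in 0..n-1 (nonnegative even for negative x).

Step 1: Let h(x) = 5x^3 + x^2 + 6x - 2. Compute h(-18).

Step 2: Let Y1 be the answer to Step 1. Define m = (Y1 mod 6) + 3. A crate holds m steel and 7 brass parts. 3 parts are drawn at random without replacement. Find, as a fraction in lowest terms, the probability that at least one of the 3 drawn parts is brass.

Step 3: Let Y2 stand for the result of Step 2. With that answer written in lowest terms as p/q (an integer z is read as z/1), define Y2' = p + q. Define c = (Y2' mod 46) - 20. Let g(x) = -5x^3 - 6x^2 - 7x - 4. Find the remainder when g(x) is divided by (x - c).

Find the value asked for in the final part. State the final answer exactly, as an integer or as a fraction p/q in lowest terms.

Step 1: 5*(-18)^3 + 1*(-18)^2 + 6*(-18)^1 - 2 = (-29160) + (324) + (-108) + (-2) = -28946; answer -28946
Step 2: Y1 = -28946; m = 7; total draws C(14,3) = 364; complement C(7,3) = 35; favorable 364 - 35 = 329; P = 47/52; answer 47/52
Step 3: Y2 = 47/52; threaded value p + q = 99; c = -13; remainder = value at the root: -5*(-13)^3 - 6*(-13)^2 - 7*(-13)^1 - 4 = (10985) + (-1014) + (91) + (-4) = 10058; answer 10058

10058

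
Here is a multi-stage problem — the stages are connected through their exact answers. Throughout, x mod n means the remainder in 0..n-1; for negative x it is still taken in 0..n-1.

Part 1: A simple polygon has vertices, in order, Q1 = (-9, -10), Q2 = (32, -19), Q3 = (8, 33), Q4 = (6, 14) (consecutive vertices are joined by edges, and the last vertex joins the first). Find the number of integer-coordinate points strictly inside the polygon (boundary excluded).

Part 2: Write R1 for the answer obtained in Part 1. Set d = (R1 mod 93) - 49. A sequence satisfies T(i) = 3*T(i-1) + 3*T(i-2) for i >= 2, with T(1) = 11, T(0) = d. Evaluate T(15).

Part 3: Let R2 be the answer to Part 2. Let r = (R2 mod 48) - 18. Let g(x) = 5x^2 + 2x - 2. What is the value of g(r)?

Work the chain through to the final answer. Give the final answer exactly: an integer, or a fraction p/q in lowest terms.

2245

Part 1: cross terms: (-9*-19 - 32*-10)=491, (32*33 - 8*-19)=1208, (8*14 - 6*33)=-86, (6*-10 - -9*14)=66; twice the area = |1679| = 1679; area = 1679/2; boundary points = 1 + 4 + 1 + 3 = 9; strictly interior points = area - boundary/2 + 1 = 836; answer 836
Part 2: R1 = 836; d = 43; T(2) = 3*(11) + 3*(43) = 162; iterating: T(2)=162, T(3)=519, T(4)=2043, T(5)=7686, T(6)=29187, T(7)=110619, T(8)=419418, T(9)=1590111, T(10)=6028587, T(11)=22856094, T(12)=86654043, T(13)=328530411, T(14)=1245553362, T(15)=4722251319; answer 4722251319
Part 3: R2 = 4722251319; r = 21; 5*(21)^2 + 2*(21)^1 - 2 = (2205) + (42) + (-2) = 2245; answer 2245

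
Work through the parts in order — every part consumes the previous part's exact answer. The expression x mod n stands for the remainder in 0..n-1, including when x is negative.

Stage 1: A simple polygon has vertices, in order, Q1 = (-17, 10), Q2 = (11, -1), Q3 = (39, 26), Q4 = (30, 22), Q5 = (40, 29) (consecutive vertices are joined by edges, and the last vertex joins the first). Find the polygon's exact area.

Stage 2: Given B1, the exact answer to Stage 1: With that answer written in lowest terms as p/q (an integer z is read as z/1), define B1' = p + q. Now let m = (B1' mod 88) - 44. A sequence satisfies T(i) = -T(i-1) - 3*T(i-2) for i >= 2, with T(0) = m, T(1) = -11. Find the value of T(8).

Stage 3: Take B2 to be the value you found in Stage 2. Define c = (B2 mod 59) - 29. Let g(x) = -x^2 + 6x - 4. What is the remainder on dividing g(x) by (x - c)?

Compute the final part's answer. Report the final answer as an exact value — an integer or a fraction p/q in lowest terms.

Stage 1: cross terms: (-17*-1 - 11*10)=-93, (11*26 - 39*-1)=325, (39*22 - 30*26)=78, (30*29 - 40*22)=-10, (40*10 - -17*29)=893; twice the area = |1193| = 1193; area = 1193/2; answer 1193/2
Stage 2: B1 = 1193/2; threaded value p + q = 1195; m = 7; T(2) = -1*(-11) - 3*(7) = -10; iterating: T(2)=-10, T(3)=43, T(4)=-13, T(5)=-116, T(6)=155, T(7)=193, T(8)=-658; answer -658
Stage 3: B2 = -658; c = 21; remainder = value at the root: -1*(21)^2 + 6*(21)^1 - 4 = (-441) + (126) + (-4) = -319; answer -319

-319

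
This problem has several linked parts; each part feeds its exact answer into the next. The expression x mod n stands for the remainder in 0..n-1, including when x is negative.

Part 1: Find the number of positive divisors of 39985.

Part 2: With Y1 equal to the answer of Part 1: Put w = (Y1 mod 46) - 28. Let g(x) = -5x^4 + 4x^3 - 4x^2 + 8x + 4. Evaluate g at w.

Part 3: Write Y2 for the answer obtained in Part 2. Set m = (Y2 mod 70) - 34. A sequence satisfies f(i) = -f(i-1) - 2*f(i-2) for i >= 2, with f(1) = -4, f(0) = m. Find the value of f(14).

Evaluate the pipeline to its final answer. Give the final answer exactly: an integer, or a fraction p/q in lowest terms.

Part 1: 39985 = 5 * 11 * 727; number of divisors = (1+1) * (1+1) * (1+1) = 8; answer 8
Part 2: Y1 = 8; w = -20; -5*(-20)^4 + 4*(-20)^3 - 4*(-20)^2 + 8*(-20)^1 + 4 = (-800000) + (-32000) + (-1600) + (-160) + (4) = -833756; answer -833756
Part 3: Y2 = -833756; m = -20; f(2) = -1*(-4) - 2*(-20) = 44; iterating: f(2)=44, f(3)=-36, f(4)=-52, f(5)=124, f(6)=-20, f(7)=-228, f(8)=268, f(9)=188, f(10)=-724, f(11)=348, f(12)=1100, f(13)=-1796, f(14)=-404; answer -404

-404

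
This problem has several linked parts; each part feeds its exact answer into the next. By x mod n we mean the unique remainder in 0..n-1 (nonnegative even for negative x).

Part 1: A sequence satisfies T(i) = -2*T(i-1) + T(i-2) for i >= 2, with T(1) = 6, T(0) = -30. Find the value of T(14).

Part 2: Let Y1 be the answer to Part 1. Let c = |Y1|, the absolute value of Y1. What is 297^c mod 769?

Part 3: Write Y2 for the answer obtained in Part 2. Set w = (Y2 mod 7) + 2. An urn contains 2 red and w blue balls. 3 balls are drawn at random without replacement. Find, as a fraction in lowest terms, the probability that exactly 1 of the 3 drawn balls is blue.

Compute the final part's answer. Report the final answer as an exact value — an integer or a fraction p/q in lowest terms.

Part 1: T(2) = -2*(6) + 1*(-30) = -42; iterating: T(2)=-42, T(3)=90, T(4)=-222, T(5)=534, T(6)=-1290, T(7)=3114, T(8)=-7518, T(9)=18150, T(10)=-43818, T(11)=105786, T(12)=-255390, T(13)=616566, T(14)=-1488522; answer -1488522
Part 2: Y1 = -1488522; c = 1488522; squarings mod 769: 297^1=297, 297^2=543, 297^4=322, 297^8=638, 297^16=243, 297^32=605, 297^64=750, 297^128=361, 297^256=360, 297^512=408, 297^1024=360, 297^2048=408, 297^4096=360, 297^8192=408, 297^16384=360, 297^32768=408, 297^65536=360, 297^131072=408, 297^262144=360, 297^524288=408, 297^1048576=360; 297^1488522 = 297^2 * 297^8 * 297^128 * 297^512 * 297^1024 * 297^4096 * 297^8192 * 297^32768 * 297^131072 * 297^262144 * 297^1048576 = 204 (mod 769); answer 204
Part 3: Y2 = 204; w = 3; total draws C(5,3) = 10; favorable C(3,1)*C(2,2) = 3; P = 3/10; answer 3/10

3/10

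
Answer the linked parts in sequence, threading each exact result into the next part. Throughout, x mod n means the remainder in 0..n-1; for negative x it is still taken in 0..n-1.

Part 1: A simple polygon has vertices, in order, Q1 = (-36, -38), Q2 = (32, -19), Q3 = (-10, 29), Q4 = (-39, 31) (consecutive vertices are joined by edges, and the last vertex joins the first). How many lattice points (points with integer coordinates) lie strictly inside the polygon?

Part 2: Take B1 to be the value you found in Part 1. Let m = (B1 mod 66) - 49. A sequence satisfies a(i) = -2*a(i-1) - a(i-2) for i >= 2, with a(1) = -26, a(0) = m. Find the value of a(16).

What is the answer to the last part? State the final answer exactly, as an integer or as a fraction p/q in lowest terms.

341

Part 1: cross terms: (-36*-19 - 32*-38)=1900, (32*29 - -10*-19)=738, (-10*31 - -39*29)=821, (-39*-38 - -36*31)=2598; twice the area = |6057| = 6057; area = 6057/2; boundary points = 1 + 6 + 1 + 3 = 11; strictly interior points = area - boundary/2 + 1 = 3024; answer 3024
Part 2: B1 = 3024; m = 5; a(2) = -2*(-26) - 1*(5) = 47; iterating: a(2)=47, a(3)=-68, a(4)=89, a(5)=-110, a(6)=131, a(7)=-152, a(8)=173, a(9)=-194, a(10)=215, a(11)=-236, a(12)=257, a(13)=-278, a(14)=299, a(15)=-320, a(16)=341; answer 341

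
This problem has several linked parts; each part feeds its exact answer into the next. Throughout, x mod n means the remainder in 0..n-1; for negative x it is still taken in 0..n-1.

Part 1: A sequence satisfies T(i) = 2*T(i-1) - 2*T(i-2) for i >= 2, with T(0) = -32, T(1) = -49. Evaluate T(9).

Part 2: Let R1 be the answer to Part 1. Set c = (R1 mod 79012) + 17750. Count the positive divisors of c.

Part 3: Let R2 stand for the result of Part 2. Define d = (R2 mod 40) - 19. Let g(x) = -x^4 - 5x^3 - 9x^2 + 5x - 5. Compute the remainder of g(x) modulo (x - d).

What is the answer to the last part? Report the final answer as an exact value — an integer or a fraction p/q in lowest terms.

Part 1: T(2) = 2*(-49) - 2*(-32) = -34; iterating: T(2)=-34, T(3)=30, T(4)=128, T(5)=196, T(6)=136, T(7)=-120, T(8)=-512, T(9)=-784; answer -784
Part 2: R1 = -784; c = 95978; 95978 = 2 * 37 * 1297; number of divisors = (1+1) * (1+1) * (1+1) = 8; answer 8
Part 3: R2 = 8; d = -11; remainder = value at the root: -1*(-11)^4 - 5*(-11)^3 - 9*(-11)^2 + 5*(-11)^1 - 5 = (-14641) + (6655) + (-1089) + (-55) + (-5) = -9135; answer -9135

-9135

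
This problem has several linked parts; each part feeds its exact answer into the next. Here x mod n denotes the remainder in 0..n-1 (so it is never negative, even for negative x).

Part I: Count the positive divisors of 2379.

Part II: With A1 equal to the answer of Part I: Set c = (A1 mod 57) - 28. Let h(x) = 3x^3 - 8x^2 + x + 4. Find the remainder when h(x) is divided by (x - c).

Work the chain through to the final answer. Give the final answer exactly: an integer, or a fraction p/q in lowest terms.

-27216

Part I: 2379 = 3 * 13 * 61; number of divisors = (1+1) * (1+1) * (1+1) = 8; answer 8
Part II: A1 = 8; c = -20; remainder = value at the root: 3*(-20)^3 - 8*(-20)^2 + 1*(-20)^1 + 4 = (-24000) + (-3200) + (-20) + (4) = -27216; answer -27216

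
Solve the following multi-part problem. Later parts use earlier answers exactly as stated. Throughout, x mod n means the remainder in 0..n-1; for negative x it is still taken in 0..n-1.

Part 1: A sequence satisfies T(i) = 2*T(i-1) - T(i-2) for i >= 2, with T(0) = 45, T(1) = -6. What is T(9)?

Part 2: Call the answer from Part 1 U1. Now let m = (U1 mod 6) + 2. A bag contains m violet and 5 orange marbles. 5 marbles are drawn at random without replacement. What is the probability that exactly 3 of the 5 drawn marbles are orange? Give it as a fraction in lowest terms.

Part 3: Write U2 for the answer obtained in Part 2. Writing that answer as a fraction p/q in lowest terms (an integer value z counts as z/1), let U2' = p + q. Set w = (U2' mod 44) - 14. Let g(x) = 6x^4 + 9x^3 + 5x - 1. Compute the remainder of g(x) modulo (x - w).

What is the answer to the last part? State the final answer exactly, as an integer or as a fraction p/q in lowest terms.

Part 1: T(2) = 2*(-6) - 1*(45) = -57; iterating: T(2)=-57, T(3)=-108, T(4)=-159, T(5)=-210, T(6)=-261, T(7)=-312, T(8)=-363, T(9)=-414; answer -414
Part 2: U1 = -414; m = 2; total draws C(7,5) = 21; favorable C(5,3)*C(2,2) = 10; P = 10/21; answer 10/21
Part 3: U2 = 10/21; threaded value p + q = 31; w = 17; remainder = value at the root: 6*(17)^4 + 9*(17)^3 + 5*(17)^1 - 1 = (501126) + (44217) + (85) + (-1) = 545427; answer 545427

545427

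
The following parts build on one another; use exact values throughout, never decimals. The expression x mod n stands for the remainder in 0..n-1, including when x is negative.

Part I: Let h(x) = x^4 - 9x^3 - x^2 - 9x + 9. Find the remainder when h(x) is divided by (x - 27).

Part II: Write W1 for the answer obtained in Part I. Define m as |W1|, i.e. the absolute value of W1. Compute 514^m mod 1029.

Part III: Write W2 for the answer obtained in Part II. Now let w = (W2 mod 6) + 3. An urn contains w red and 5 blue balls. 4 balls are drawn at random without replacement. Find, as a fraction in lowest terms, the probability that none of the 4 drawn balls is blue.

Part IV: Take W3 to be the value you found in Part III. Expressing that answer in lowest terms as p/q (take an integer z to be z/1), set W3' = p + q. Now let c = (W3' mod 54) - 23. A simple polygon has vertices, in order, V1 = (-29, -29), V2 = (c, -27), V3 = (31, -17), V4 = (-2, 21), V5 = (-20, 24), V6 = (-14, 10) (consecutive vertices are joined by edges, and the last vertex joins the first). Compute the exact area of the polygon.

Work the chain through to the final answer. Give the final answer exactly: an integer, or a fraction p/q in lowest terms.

3789/2

Part I: remainder = value at the root: 1*(27)^4 - 9*(27)^3 - 1*(27)^2 - 9*(27)^1 + 9 = (531441) + (-177147) + (-729) + (-243) + (9) = 353331; answer 353331
Part II: W1 = 353331; m = 353331; squarings mod 1029: 514^1=514, 514^2=772, 514^4=193, 514^8=205, 514^16=865, 514^32=142, 514^64=613, 514^128=184, 514^256=928, 514^512=940, 514^1024=718, 514^2048=1024, 514^4096=25, 514^8192=625, 514^16384=634, 514^32768=646, 514^65536=571, 514^131072=877, 514^262144=466; 514^353331 = 514^1 * 514^2 * 514^16 * 514^32 * 514^1024 * 514^8192 * 514^16384 * 514^65536 * 514^262144 = 748 (mod 1029); answer 748
Part III: W2 = 748; w = 7; total draws C(12,4) = 495; favorable C(7,4) = 35; P = 7/99; answer 7/99
Part IV: W3 = 7/99; threaded value p + q = 106; c = 29; cross terms: (-29*-27 - 29*-29)=1624, (29*-17 - 31*-27)=344, (31*21 - -2*-17)=617, (-2*24 - -20*21)=372, (-20*10 - -14*24)=136, (-14*-29 - -29*10)=696; twice the area = |3789| = 3789; area = 3789/2; answer 3789/2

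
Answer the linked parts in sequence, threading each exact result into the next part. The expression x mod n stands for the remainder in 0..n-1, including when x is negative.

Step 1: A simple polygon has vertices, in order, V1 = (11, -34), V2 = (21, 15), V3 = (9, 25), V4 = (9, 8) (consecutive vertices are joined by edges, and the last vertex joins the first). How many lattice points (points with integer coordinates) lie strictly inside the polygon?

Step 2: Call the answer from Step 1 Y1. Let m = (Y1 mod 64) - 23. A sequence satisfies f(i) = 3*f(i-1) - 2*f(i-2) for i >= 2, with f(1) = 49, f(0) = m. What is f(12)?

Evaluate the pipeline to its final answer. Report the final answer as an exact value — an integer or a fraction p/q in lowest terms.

Step 1: cross terms: (11*15 - 21*-34)=879, (21*25 - 9*15)=390, (9*8 - 9*25)=-153, (9*-34 - 11*8)=-394; twice the area = |722| = 722; area = 361; boundary points = 1 + 2 + 17 + 2 = 22; strictly interior points = area - boundary/2 + 1 = 351; answer 351
Step 2: Y1 = 351; m = 8; f(2) = 3*(49) - 2*(8) = 131; iterating: f(2)=131, f(3)=295, f(4)=623, f(5)=1279, f(6)=2591, f(7)=5215, f(8)=10463, f(9)=20959, f(10)=41951, f(11)=83935, f(12)=167903; answer 167903

167903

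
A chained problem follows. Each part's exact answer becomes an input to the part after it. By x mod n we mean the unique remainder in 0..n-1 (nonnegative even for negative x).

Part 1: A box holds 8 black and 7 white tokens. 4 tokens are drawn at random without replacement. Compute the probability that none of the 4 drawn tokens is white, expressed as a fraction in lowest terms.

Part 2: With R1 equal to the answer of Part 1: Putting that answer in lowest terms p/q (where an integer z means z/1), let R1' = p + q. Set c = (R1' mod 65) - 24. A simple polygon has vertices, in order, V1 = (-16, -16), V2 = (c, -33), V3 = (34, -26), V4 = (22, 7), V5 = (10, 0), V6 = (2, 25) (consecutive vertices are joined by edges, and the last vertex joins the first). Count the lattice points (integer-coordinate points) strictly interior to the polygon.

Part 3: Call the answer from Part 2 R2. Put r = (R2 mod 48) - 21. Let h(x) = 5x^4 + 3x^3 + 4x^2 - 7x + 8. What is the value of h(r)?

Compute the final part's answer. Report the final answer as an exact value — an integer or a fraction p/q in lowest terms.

509

Part 1: total draws C(15,4) = 1365; favorable C(8,4) = 70; P = 2/39; answer 2/39
Part 2: R1 = 2/39; threaded value p + q = 41; c = 17; cross terms: (-16*-33 - 17*-16)=800, (17*-26 - 34*-33)=680, (34*7 - 22*-26)=810, (22*0 - 10*7)=-70, (10*25 - 2*0)=250, (2*-16 - -16*25)=368; twice the area = |2838| = 2838; area = 1419; boundary points = 1 + 1 + 3 + 1 + 1 + 1 = 8; strictly interior points = area - boundary/2 + 1 = 1416; answer 1416
Part 3: R2 = 1416; r = 3; 5*(3)^4 + 3*(3)^3 + 4*(3)^2 - 7*(3)^1 + 8 = (405) + (81) + (36) + (-21) + (8) = 509; answer 509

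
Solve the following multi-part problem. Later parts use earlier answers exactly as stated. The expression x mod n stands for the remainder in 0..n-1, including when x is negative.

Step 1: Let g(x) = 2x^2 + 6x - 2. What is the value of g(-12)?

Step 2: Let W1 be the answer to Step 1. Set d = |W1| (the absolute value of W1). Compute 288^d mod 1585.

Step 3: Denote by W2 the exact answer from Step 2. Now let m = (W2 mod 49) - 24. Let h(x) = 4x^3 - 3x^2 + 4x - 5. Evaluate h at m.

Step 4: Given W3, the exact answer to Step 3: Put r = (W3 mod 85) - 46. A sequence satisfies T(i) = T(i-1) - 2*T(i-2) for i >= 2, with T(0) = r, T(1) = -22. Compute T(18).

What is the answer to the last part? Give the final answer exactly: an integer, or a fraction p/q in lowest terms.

Step 1: 2*(-12)^2 + 6*(-12)^1 - 2 = (288) + (-72) + (-2) = 214; answer 214
Step 2: W1 = 214; d = 214; squarings mod 1585: 288^1=288, 288^2=524, 288^4=371, 288^8=1331, 288^16=1116, 288^32=1231, 288^64=101, 288^128=691; 288^214 = 288^2 * 288^4 * 288^16 * 288^64 * 288^128 = 94 (mod 1585); answer 94
Step 3: W2 = 94; m = 21; 4*(21)^3 - 3*(21)^2 + 4*(21)^1 - 5 = (37044) + (-1323) + (84) + (-5) = 35800; answer 35800
Step 4: W3 = 35800; r = -31; T(2) = 1*(-22) - 2*(-31) = 40; iterating: T(2)=40, T(3)=84, T(4)=4, T(5)=-164, T(6)=-172, T(7)=156, T(8)=500, T(9)=188, T(10)=-812, T(11)=-1188, T(12)=436, T(13)=2812, T(14)=1940, T(15)=-3684, T(16)=-7564, T(17)=-196, T(18)=14932; answer 14932

14932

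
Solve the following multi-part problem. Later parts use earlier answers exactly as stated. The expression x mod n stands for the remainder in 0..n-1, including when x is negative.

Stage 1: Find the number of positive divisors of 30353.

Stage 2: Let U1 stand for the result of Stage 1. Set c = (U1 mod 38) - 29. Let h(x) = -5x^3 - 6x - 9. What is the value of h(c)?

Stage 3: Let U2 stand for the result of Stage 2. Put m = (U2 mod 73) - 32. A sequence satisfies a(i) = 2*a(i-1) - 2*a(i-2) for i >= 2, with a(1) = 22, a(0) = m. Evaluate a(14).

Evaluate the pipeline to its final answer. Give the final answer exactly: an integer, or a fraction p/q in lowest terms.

Stage 1: 30353 = 127 * 239; number of divisors = (1+1) * (1+1) = 4; answer 4
Stage 2: U1 = 4; c = -25; -5*(-25)^3 - 6*(-25)^1 - 9 = (78125) + (150) + (-9) = 78266; answer 78266
Stage 3: U2 = 78266; m = -22; a(2) = 2*(22) - 2*(-22) = 88; iterating: a(2)=88, a(3)=132, a(4)=88, a(5)=-88, a(6)=-352, a(7)=-528, a(8)=-352, a(9)=352, a(10)=1408, a(11)=2112, a(12)=1408, a(13)=-1408, a(14)=-5632; answer -5632

-5632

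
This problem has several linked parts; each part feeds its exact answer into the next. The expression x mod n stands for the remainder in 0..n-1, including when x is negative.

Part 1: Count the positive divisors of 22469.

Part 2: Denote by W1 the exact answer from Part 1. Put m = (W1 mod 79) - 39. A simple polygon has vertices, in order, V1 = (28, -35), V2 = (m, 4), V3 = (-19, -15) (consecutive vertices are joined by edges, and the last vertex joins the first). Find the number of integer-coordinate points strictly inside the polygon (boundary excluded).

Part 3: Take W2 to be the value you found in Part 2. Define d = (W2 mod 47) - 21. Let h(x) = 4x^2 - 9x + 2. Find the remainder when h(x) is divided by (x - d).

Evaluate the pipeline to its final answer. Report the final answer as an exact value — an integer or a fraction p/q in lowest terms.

Part 1: 22469 is prime, so its only divisors are 1 and 22469; count = 2; answer 2
Part 2: W1 = 2; m = -37; cross terms: (28*4 - -37*-35)=-1183, (-37*-15 - -19*4)=631, (-19*-35 - 28*-15)=1085; twice the area = |533| = 533; area = 533/2; boundary points = 13 + 1 + 1 = 15; strictly interior points = area - boundary/2 + 1 = 260; answer 260
Part 3: W2 = 260; d = 4; remainder = value at the root: 4*(4)^2 - 9*(4)^1 + 2 = (64) + (-36) + (2) = 30; answer 30

30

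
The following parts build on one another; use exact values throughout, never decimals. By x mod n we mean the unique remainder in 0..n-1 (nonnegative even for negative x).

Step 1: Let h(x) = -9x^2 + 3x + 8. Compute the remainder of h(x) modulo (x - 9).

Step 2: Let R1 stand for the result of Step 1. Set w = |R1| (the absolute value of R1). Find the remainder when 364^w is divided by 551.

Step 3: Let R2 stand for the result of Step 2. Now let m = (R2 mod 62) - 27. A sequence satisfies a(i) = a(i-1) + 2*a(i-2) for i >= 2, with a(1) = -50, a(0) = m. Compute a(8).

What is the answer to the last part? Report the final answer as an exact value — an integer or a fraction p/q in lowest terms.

Step 1: remainder = value at the root: -9*(9)^2 + 3*(9)^1 + 8 = (-729) + (27) + (8) = -694; answer -694
Step 2: R1 = -694; w = 694; squarings mod 551: 364^1=364, 364^2=256, 364^4=518, 364^8=538, 364^16=169, 364^32=460, 364^64=16, 364^128=256, 364^256=518, 364^512=538; 364^694 = 364^2 * 364^4 * 364^16 * 364^32 * 364^128 * 364^512 = 16 (mod 551); answer 16
Step 3: R2 = 16; m = -11; a(2) = 1*(-50) + 2*(-11) = -72; iterating: a(2)=-72, a(3)=-172, a(4)=-316, a(5)=-660, a(6)=-1292, a(7)=-2612, a(8)=-5196; answer -5196

-5196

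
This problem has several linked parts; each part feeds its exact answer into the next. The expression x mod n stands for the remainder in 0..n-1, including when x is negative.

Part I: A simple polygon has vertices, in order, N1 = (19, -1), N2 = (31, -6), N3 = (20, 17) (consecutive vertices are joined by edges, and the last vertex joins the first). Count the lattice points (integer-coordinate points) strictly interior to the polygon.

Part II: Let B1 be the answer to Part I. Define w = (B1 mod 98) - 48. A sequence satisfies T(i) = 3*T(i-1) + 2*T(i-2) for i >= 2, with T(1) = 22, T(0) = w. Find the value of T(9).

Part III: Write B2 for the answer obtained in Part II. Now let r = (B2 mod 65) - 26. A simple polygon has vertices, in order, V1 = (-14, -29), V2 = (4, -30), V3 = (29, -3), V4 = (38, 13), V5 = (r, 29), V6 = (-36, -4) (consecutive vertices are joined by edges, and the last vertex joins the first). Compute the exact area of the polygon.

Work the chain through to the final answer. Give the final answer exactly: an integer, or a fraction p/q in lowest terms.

Part I: cross terms: (19*-6 - 31*-1)=-83, (31*17 - 20*-6)=647, (20*-1 - 19*17)=-343; twice the area = |221| = 221; area = 221/2; boundary points = 1 + 1 + 1 = 3; strictly interior points = area - boundary/2 + 1 = 110; answer 110
Part II: B1 = 110; w = -36; T(2) = 3*(22) + 2*(-36) = -6; iterating: T(2)=-6, T(3)=26, T(4)=66, T(5)=250, T(6)=882, T(7)=3146, T(8)=11202, T(9)=39898; answer 39898
Part III: B2 = 39898; r = 27; cross terms: (-14*-30 - 4*-29)=536, (4*-3 - 29*-30)=858, (29*13 - 38*-3)=491, (38*29 - 27*13)=751, (27*-4 - -36*29)=936, (-36*-29 - -14*-4)=988; twice the area = |4560| = 4560; area = 2280; answer 2280

2280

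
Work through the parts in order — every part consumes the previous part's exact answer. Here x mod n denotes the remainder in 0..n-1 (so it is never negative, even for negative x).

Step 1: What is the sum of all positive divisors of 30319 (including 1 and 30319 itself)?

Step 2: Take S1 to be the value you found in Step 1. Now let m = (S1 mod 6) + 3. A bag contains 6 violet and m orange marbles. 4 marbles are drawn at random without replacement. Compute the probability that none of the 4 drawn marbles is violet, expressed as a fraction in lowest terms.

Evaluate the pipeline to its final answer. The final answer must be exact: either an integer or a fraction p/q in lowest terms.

Step 1: 30319 is prime, so its only divisors are 1 and 30319; sigma = 1 + 30319 = 30320; answer 30320
Step 2: S1 = 30320; m = 5; total draws C(11,4) = 330; favorable C(5,4) = 5; P = 1/66; answer 1/66

1/66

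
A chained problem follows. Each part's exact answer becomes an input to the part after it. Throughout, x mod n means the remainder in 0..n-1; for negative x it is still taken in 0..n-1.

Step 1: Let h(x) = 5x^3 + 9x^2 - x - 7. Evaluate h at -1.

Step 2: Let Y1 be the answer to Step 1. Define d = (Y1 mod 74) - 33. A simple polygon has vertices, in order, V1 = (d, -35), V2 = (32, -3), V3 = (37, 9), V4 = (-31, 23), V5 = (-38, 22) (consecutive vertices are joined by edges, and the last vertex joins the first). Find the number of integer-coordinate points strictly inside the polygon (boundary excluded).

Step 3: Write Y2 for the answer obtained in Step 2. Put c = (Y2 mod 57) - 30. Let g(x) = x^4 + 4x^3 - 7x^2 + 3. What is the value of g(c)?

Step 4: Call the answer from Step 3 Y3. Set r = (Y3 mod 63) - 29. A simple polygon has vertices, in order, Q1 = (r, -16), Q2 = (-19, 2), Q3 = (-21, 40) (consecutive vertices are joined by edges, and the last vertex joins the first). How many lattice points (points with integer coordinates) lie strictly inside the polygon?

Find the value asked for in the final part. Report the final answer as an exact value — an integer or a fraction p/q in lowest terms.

871

Step 1: 5*(-1)^3 + 9*(-1)^2 - 1*(-1)^1 - 7 = (-5) + (9) + (1) + (-7) = -2; answer -2
Step 2: Y1 = -2; d = 39; cross terms: (39*-3 - 32*-35)=1003, (32*9 - 37*-3)=399, (37*23 - -31*9)=1130, (-31*22 - -38*23)=192, (-38*-35 - 39*22)=472; twice the area = |3196| = 3196; area = 1598; boundary points = 1 + 1 + 2 + 1 + 1 = 6; strictly interior points = area - boundary/2 + 1 = 1596; answer 1596
Step 3: Y2 = 1596; c = -30; 1*(-30)^4 + 4*(-30)^3 - 7*(-30)^2 + 3 = (810000) + (-108000) + (-6300) + (3) = 695703; answer 695703
Step 4: Y3 = 695703; r = 28; cross terms: (28*2 - -19*-16)=-248, (-19*40 - -21*2)=-718, (-21*-16 - 28*40)=-784; twice the area = |-1750| = 1750; area = 875; boundary points = 1 + 2 + 7 = 10; strictly interior points = area - boundary/2 + 1 = 871; answer 871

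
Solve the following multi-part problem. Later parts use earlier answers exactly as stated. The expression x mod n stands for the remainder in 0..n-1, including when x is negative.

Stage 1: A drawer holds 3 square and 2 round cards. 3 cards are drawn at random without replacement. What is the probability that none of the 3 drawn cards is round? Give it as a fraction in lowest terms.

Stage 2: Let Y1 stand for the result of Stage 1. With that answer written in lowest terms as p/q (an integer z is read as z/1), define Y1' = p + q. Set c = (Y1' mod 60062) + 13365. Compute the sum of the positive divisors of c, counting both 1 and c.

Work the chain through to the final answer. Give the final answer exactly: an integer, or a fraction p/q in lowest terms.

30480

Stage 1: total draws C(5,3) = 10; favorable C(3,3) = 1; P = 1/10; answer 1/10
Stage 2: Y1 = 1/10; threaded value p + q = 11; c = 13376; 13376 = 2^6 * 11 * 19; sigma = (1 + 2 + 4 + 8 + 16 + 32 + 64) * (1 + 11) * (1 + 19) = 127 * 12 * 20 = 30480; answer 30480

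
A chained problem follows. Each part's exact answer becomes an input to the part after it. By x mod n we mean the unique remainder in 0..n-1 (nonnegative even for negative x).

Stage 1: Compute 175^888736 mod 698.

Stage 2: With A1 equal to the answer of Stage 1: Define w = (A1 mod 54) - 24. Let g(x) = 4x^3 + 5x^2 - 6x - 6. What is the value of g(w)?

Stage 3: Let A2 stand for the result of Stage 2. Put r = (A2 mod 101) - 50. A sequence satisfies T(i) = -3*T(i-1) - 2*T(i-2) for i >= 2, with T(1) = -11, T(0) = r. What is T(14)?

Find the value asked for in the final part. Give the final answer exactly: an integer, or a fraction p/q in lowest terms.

-131045

Stage 1: squarings mod 698: 175^1=175, 175^2=611, 175^4=589, 175^8=15, 175^16=225, 175^32=369, 175^64=51, 175^128=507, 175^256=185, 175^512=23, 175^1024=529, 175^2048=641, 175^4096=457, 175^8192=147, 175^16384=669, 175^32768=143, 175^65536=207, 175^131072=271, 175^262144=151, 175^524288=465; 175^888736 = 175^32 * 175^128 * 175^256 * 175^512 * 175^1024 * 175^2048 * 175^32768 * 175^65536 * 175^262144 * 175^524288 = 493 (mod 698); answer 493
Stage 2: A1 = 493; w = -17; 4*(-17)^3 + 5*(-17)^2 - 6*(-17)^1 - 6 = (-19652) + (1445) + (102) + (-6) = -18111; answer -18111
Stage 3: A2 = -18111; r = 19; T(2) = -3*(-11) - 2*(19) = -5; iterating: T(2)=-5, T(3)=37, T(4)=-101, T(5)=229, T(6)=-485, T(7)=997, T(8)=-2021, T(9)=4069, T(10)=-8165, T(11)=16357, T(12)=-32741, T(13)=65509, T(14)=-131045; answer -131045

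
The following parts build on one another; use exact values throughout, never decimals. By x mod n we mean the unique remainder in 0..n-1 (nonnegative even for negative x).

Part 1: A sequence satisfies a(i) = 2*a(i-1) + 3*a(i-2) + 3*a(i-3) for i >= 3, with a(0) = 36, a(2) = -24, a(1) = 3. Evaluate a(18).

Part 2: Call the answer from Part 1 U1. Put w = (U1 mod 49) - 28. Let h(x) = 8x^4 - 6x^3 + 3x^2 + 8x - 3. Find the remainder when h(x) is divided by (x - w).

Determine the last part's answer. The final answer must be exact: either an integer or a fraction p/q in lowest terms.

105

Part 1: a(3) = 2*(-24) + 3*(3) + 3*(36) = 69; iterating: a(3)=69, a(4)=75, a(5)=285, a(6)=1002, a(7)=3084, a(8)=10029, a(9)=32316, a(10)=103971, a(11)=334977, a(12)=1078815, a(13)=3474474, a(14)=11190324, a(15)=36040515, a(16)=116075424, a(17)=373843365, a(18)=1204034547; answer 1204034547
Part 2: U1 = 1204034547; w = 2; remainder = value at the root: 8*(2)^4 - 6*(2)^3 + 3*(2)^2 + 8*(2)^1 - 3 = (128) + (-48) + (12) + (16) + (-3) = 105; answer 105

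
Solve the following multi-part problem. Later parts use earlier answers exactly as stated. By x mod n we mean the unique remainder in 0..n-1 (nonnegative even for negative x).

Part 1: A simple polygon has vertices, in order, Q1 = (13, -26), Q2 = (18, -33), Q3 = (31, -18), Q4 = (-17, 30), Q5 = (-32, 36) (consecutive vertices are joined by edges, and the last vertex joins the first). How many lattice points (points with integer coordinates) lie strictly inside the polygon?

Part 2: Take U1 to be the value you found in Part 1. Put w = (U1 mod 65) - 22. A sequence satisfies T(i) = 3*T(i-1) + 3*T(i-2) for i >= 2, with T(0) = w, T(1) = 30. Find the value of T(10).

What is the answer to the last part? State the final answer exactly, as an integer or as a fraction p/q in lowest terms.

Part 1: cross terms: (13*-33 - 18*-26)=39, (18*-18 - 31*-33)=699, (31*30 - -17*-18)=624, (-17*36 - -32*30)=348, (-32*-26 - 13*36)=364; twice the area = |2074| = 2074; area = 1037; boundary points = 1 + 1 + 48 + 3 + 1 = 54; strictly interior points = area - boundary/2 + 1 = 1011; answer 1011
Part 2: U1 = 1011; w = 14; T(2) = 3*(30) + 3*(14) = 132; iterating: T(2)=132, T(3)=486, T(4)=1854, T(5)=7020, T(6)=26622, T(7)=100926, T(8)=382644, T(9)=1450710, T(10)=5500062; answer 5500062

5500062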